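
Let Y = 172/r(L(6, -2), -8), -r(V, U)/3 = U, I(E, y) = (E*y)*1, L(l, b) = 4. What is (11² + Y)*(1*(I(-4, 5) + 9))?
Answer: -8459/6 ≈ -1409.8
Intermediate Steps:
I(E, y) = E*y
r(V, U) = -3*U
Y = 43/6 (Y = 172/((-3*(-8))) = 172/24 = 172*(1/24) = 43/6 ≈ 7.1667)
(11² + Y)*(1*(I(-4, 5) + 9)) = (11² + 43/6)*(1*(-4*5 + 9)) = (121 + 43/6)*(1*(-20 + 9)) = 769*(1*(-11))/6 = (769/6)*(-11) = -8459/6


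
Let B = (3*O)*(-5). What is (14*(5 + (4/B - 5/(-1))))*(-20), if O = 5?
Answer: -41776/15 ≈ -2785.1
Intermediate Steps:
B = -75 (B = (3*5)*(-5) = 15*(-5) = -75)
(14*(5 + (4/B - 5/(-1))))*(-20) = (14*(5 + (4/(-75) - 5/(-1))))*(-20) = (14*(5 + (4*(-1/75) - 5*(-1))))*(-20) = (14*(5 + (-4/75 + 5)))*(-20) = (14*(5 + 371/75))*(-20) = (14*(746/75))*(-20) = (10444/75)*(-20) = -41776/15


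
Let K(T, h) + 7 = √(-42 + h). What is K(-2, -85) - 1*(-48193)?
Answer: 48186 + I*√127 ≈ 48186.0 + 11.269*I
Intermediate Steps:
K(T, h) = -7 + √(-42 + h)
K(-2, -85) - 1*(-48193) = (-7 + √(-42 - 85)) - 1*(-48193) = (-7 + √(-127)) + 48193 = (-7 + I*√127) + 48193 = 48186 + I*√127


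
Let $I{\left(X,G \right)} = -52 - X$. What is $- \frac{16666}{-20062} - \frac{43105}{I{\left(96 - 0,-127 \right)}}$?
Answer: $\frac{11719447}{40124} \approx 292.08$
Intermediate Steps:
$- \frac{16666}{-20062} - \frac{43105}{I{\left(96 - 0,-127 \right)}} = - \frac{16666}{-20062} - \frac{43105}{-52 - \left(96 - 0\right)} = \left(-16666\right) \left(- \frac{1}{20062}\right) - \frac{43105}{-52 - \left(96 + 0\right)} = \frac{8333}{10031} - \frac{43105}{-52 - 96} = \frac{8333}{10031} - \frac{43105}{-148} = \frac{8333}{10031} - - \frac{1165}{4} = \frac{8333}{10031} + \frac{1165}{4} = \frac{11719447}{40124}$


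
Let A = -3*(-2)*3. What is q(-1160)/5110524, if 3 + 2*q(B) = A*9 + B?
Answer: -1001/10221048 ≈ -9.7935e-5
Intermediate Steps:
A = 18 (A = 6*3 = 18)
q(B) = 159/2 + B/2 (q(B) = -3/2 + (18*9 + B)/2 = -3/2 + (162 + B)/2 = -3/2 + (81 + B/2) = 159/2 + B/2)
q(-1160)/5110524 = (159/2 + (½)*(-1160))/5110524 = (159/2 - 580)*(1/5110524) = -1001/2*1/5110524 = -1001/10221048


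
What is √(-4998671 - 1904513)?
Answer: 4*I*√431449 ≈ 2627.4*I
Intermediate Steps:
√(-4998671 - 1904513) = √(-6903184) = 4*I*√431449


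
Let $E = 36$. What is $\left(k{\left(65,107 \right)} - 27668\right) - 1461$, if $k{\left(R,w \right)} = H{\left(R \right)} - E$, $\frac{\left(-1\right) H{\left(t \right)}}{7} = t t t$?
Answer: $-1951540$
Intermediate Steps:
$H{\left(t \right)} = - 7 t^{3}$ ($H{\left(t \right)} = - 7 t t t = - 7 t^{2} t = - 7 t^{3}$)
$k{\left(R,w \right)} = -36 - 7 R^{3}$ ($k{\left(R,w \right)} = - 7 R^{3} - 36 = -36 - 7 R^{3}$)
$\left(k{\left(65,107 \right)} - 27668\right) - 1461 = \left(\left(-36 - 7 \cdot 65^{3}\right) - 27668\right) - 1461 = \left(\left(-36 - 1922375\right) - 27668\right) - 1461 = \left(-1922411 - 27668\right) - 1461 = -1950079 - 1461 = -1951540$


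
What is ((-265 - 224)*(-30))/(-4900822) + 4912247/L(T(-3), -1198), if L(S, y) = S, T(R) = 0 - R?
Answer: 12037024061512/7351233 ≈ 1.6374e+6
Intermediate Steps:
T(R) = -R
((-265 - 224)*(-30))/(-4900822) + 4912247/L(T(-3), -1198) = ((-265 - 224)*(-30))/(-4900822) + 4912247/((-1*(-3))) = -489*(-30)*(-1/4900822) + 4912247/3 = 14670*(-1/4900822) + 4912247*(⅓) = -7335/2450411 + 4912247/3 = 12037024061512/7351233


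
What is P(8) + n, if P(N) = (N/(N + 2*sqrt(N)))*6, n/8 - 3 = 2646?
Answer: 21204 - 6*sqrt(2) ≈ 21196.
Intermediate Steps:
n = 21192 (n = 24 + 8*2646 = 24 + 21168 = 21192)
P(N) = 6*N/(N + 2*sqrt(N))
P(8) + n = 6*8/(8 + 2*sqrt(8)) + 21192 = 6*8/(8 + 2*(2*sqrt(2))) + 21192 = 6*8/(8 + 4*sqrt(2)) + 21192 = 48/(8 + 4*sqrt(2)) + 21192 = 21192 + 48/(8 + 4*sqrt(2))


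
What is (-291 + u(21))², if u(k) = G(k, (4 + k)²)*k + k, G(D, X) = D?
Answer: 29241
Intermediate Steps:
u(k) = k + k² (u(k) = k*k + k = k² + k = k + k²)
(-291 + u(21))² = (-291 + 21*(1 + 21))² = (-291 + 21*22)² = (-291 + 462)² = 171² = 29241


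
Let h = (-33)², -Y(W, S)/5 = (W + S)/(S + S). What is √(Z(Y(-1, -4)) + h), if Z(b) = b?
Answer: √17374/4 ≈ 32.953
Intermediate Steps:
Y(W, S) = -5*(S + W)/(2*S) (Y(W, S) = -5*(W + S)/(S + S) = -5*(S + W)/(2*S))
h = 1089
√(Z(Y(-1, -4)) + h) = √((5/2)*(-1*(-4) - 1*(-1))/(-4) + 1089) = √((5/2)*(-¼)*(4 + 1) + 1089) = √((5/2)*(-¼)*5 + 1089) = √(-25/8 + 1089) = √(8687/8) = √17374/4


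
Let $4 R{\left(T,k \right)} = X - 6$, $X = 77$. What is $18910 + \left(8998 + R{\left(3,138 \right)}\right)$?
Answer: $\frac{111703}{4} \approx 27926.0$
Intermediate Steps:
$R{\left(T,k \right)} = \frac{71}{4}$ ($R{\left(T,k \right)} = \frac{77 - 6}{4} = \frac{1}{4} \cdot 71 = \frac{71}{4}$)
$18910 + \left(8998 + R{\left(3,138 \right)}\right) = 18910 + \left(8998 + \frac{71}{4}\right) = 18910 + \frac{36063}{4} = \frac{111703}{4}$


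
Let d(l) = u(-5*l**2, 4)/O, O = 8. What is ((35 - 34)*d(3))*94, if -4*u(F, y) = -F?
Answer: -2115/16 ≈ -132.19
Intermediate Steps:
u(F, y) = F/4 (u(F, y) = -(-1)*F/4 = F/4)
d(l) = -5*l**2/32 (d(l) = ((-5*l**2)/4)/8 = -5*l**2/4*(1/8) = -5*l**2/32)
((35 - 34)*d(3))*94 = ((35 - 34)*(-5/32*3**2))*94 = (1*(-5/32*9))*94 = (1*(-45/32))*94 = -45/32*94 = -2115/16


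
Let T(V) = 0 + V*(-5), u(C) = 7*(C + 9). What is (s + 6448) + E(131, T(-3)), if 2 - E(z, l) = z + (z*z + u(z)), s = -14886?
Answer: -26708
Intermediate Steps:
u(C) = 63 + 7*C (u(C) = 7*(9 + C) = 63 + 7*C)
T(V) = -5*V (T(V) = 0 - 5*V = -5*V)
E(z, l) = -61 - z² - 8*z (E(z, l) = 2 - (z + (z*z + (63 + 7*z))) = 2 - (z + (z² + (63 + 7*z))) = 2 - (z + (63 + z² + 7*z)) = 2 - (63 + z² + 8*z) = 2 + (-63 - z² - 8*z) = -61 - z² - 8*z)
(s + 6448) + E(131, T(-3)) = (-14886 + 6448) + (-61 - 1*131² - 8*131) = -8438 + (-61 - 1*17161 - 1048) = -8438 + (-61 - 17161 - 1048) = -8438 - 18270 = -26708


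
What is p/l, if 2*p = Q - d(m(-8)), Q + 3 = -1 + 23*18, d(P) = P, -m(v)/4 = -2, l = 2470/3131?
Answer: 629331/2470 ≈ 254.79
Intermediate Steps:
l = 2470/3131 (l = 2470*(1/3131) = 2470/3131 ≈ 0.78889)
m(v) = 8 (m(v) = -4*(-2) = 8)
Q = 410 (Q = -3 + (-1 + 23*18) = -3 + (-1 + 414) = -3 + 413 = 410)
p = 201 (p = (410 - 1*8)/2 = (410 - 8)/2 = (1/2)*402 = 201)
p/l = 201/(2470/3131) = 201*(3131/2470) = 629331/2470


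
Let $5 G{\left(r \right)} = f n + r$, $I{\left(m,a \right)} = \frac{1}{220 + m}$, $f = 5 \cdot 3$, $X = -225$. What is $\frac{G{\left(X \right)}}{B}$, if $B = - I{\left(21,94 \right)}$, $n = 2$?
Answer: $9399$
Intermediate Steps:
$f = 15$
$G{\left(r \right)} = 6 + \frac{r}{5}$ ($G{\left(r \right)} = \frac{15 \cdot 2 + r}{5} = \frac{30 + r}{5} = 6 + \frac{r}{5}$)
$B = - \frac{1}{241}$ ($B = - \frac{1}{220 + 21} = - \frac{1}{241} \approx -0.0041494$)
$\frac{G{\left(X \right)}}{B} = \frac{6 + \frac{1}{5} \left(-225\right)}{- \frac{1}{241}} = \left(6 - 45\right) \left(-241\right) = \left(-39\right) \left(-241\right) = 9399$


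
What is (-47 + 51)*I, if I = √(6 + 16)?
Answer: 4*√22 ≈ 18.762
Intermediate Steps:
I = √22 ≈ 4.6904
(-47 + 51)*I = (-47 + 51)*√22 = 4*√22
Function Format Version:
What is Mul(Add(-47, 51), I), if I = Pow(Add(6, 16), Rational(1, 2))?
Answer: Mul(4, Pow(22, Rational(1, 2))) ≈ 18.762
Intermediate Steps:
I = Pow(22, Rational(1, 2)) ≈ 4.6904
Mul(Add(-47, 51), I) = Mul(Add(-47, 51), Pow(22, Rational(1, 2))) = Mul(4, Pow(22, Rational(1, 2)))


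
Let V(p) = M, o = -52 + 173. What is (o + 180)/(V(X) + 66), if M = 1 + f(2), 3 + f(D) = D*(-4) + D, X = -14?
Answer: 301/58 ≈ 5.1897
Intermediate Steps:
f(D) = -3 - 3*D (f(D) = -3 + (D*(-4) + D) = -3 + (-4*D + D) = -3 - 3*D)
o = 121
M = -8 (M = 1 + (-3 - 3*2) = 1 + (-3 - 6) = 1 - 9 = -8)
V(p) = -8
(o + 180)/(V(X) + 66) = (121 + 180)/(-8 + 66) = 301/58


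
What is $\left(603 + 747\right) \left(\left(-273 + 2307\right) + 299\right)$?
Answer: $3149550$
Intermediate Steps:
$\left(603 + 747\right) \left(\left(-273 + 2307\right) + 299\right) = 1350 \left(2034 + 299\right) = 1350 \cdot 2333 = 3149550$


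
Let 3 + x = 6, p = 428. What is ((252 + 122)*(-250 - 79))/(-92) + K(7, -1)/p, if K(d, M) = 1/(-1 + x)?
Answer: 26331867/19688 ≈ 1337.5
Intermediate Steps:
x = 3 (x = -3 + 6 = 3)
K(d, M) = ½ (K(d, M) = 1/(-1 + 3) = 1/2 = ½)
((252 + 122)*(-250 - 79))/(-92) + K(7, -1)/p = ((252 + 122)*(-250 - 79))/(-92) + (½)/428 = (374*(-329))*(-1/92) + (½)*(1/428) = -123046*(-1/92) + 1/856 = 61523/46 + 1/856 = 26331867/19688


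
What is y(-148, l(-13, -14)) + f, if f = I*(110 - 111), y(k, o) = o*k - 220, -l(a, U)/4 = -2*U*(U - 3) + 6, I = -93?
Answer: -278367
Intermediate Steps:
l(a, U) = -24 + 8*U*(-3 + U) (l(a, U) = -4*(-2*U*(U - 3) + 6) = -4*(-2*U*(-3 + U) + 6) = -4*(6 - 2*U*(-3 + U)) = -24 + 8*U*(-3 + U))
y(k, o) = -220 + k*o (y(k, o) = k*o - 220 = -220 + k*o)
f = 93 (f = -93*(110 - 111) = -93*(-1) = 93)
y(-148, l(-13, -14)) + f = (-220 - 148*(-24 - 24*(-14) + 8*(-14)**2)) + 93 = (-220 - 148*(-24 + 336 + 8*196)) + 93 = (-220 - 148*(-24 + 336 + 1568)) + 93 = (-220 - 148*1880) + 93 = (-220 - 278240) + 93 = -278460 + 93 = -278367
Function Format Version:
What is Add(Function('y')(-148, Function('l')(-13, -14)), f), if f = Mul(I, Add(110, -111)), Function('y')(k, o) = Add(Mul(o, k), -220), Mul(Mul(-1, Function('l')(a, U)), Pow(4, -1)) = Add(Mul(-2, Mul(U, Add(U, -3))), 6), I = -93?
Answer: -278367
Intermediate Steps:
Function('l')(a, U) = Add(-24, Mul(8, U, Add(-3, U))) (Function('l')(a, U) = Mul(-4, Add(Mul(-2, Mul(U, Add(U, -3))), 6)) = Mul(-4, Add(Mul(-2, Mul(U, Add(-3, U))), 6)) = Mul(-4, Add(Mul(-2, U, Add(-3, U)), 6)) = Mul(-4, Add(6, Mul(-2, U, Add(-3, U)))) = Add(-24, Mul(8, U, Add(-3, U))))
Function('y')(k, o) = Add(-220, Mul(k, o)) (Function('y')(k, o) = Add(Mul(k, o), -220) = Add(-220, Mul(k, o)))
f = 93 (f = Mul(-93, Add(110, -111)) = Mul(-93, -1) = 93)
Add(Function('y')(-148, Function('l')(-13, -14)), f) = Add(Add(-220, Mul(-148, Add(-24, Mul(-24, -14), Mul(8, Pow(-14, 2))))), 93) = Add(Add(-220, Mul(-148, Add(-24, 336, Mul(8, 196)))), 93) = Add(Add(-220, Mul(-148, Add(-24, 336, 1568))), 93) = Add(Add(-220, Mul(-148, 1880)), 93) = Add(Add(-220, -278240), 93) = Add(-278460, 93) = -278367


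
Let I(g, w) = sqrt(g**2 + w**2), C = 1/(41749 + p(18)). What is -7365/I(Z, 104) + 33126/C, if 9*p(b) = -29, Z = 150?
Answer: 4148611904/3 - 7365*sqrt(8329)/16658 ≈ 1.3829e+9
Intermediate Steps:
p(b) = -29/9 (p(b) = (1/9)*(-29) = -29/9)
C = 9/375712 (C = 1/(41749 - 29/9) = 1/(375712/9) = 9/375712 ≈ 2.3955e-5)
-7365/I(Z, 104) + 33126/C = -7365/sqrt(150**2 + 104**2) + 33126/(9/375712) = -7365/sqrt(22500 + 10816) + 33126*(375712/9) = -7365*sqrt(8329)/16658 + 4148611904/3 = 4148611904/3 - 7365*sqrt(8329)/16658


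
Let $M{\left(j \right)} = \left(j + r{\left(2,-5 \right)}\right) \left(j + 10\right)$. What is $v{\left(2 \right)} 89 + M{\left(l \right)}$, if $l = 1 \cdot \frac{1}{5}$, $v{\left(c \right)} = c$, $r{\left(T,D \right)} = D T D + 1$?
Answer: $\frac{17506}{25} \approx 700.24$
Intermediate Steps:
$r{\left(T,D \right)} = 1 + T D^{2}$ ($r{\left(T,D \right)} = T D^{2} + 1 = 1 + T D^{2}$)
$l = \frac{1}{5}$ ($l = 1 \cdot \frac{1}{5} = \frac{1}{5} \approx 0.2$)
$M{\left(j \right)} = \left(10 + j\right) \left(51 + j\right)$ ($M{\left(j \right)} = \left(j + \left(1 + 2 \left(-5\right)^{2}\right)\right) \left(j + 10\right) = \left(j + \left(1 + 2 \cdot 25\right)\right) \left(10 + j\right) = \left(j + \left(1 + 50\right)\right) \left(10 + j\right) = \left(j + 51\right) \left(10 + j\right) = \left(51 + j\right) \left(10 + j\right) = \left(10 + j\right) \left(51 + j\right)$)
$v{\left(2 \right)} 89 + M{\left(l \right)} = 2 \cdot 89 + \left(510 + \left(\frac{1}{5}\right)^{2} + 61 \cdot \frac{1}{5}\right) = 178 + \left(510 + \frac{1}{25} + \frac{61}{5}\right) = 178 + \frac{13056}{25} = \frac{17506}{25}$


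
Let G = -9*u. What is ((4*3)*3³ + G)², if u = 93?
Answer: 263169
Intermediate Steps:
G = -837 (G = -9*93 = -837)
((4*3)*3³ + G)² = ((4*3)*3³ - 837)² = (12*27 - 837)² = (324 - 837)² = (-513)² = 263169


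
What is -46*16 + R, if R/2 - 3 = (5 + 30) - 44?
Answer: -748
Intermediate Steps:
R = -12 (R = 6 + 2*((5 + 30) - 44) = 6 + 2*(35 - 44) = 6 + 2*(-9) = 6 - 18 = -12)
-46*16 + R = -46*16 - 12 = -736 - 12 = -748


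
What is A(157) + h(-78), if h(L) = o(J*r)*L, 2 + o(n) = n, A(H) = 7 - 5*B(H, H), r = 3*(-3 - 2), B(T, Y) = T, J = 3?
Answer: 2888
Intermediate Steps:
r = -15 (r = 3*(-5) = -15)
A(H) = 7 - 5*H
o(n) = -2 + n
h(L) = -47*L (h(L) = (-2 + 3*(-15))*L = (-2 - 45)*L = -47*L)
A(157) + h(-78) = (7 - 5*157) - 47*(-78) = (7 - 785) + 3666 = -778 + 3666 = 2888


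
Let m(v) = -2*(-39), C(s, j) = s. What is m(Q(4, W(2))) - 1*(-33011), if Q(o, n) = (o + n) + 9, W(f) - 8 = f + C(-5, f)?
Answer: 33089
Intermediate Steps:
W(f) = 3 + f (W(f) = 8 + (f - 5) = 8 + (-5 + f) = 3 + f)
Q(o, n) = 9 + n + o (Q(o, n) = (n + o) + 9 = 9 + n + o)
m(v) = 78
m(Q(4, W(2))) - 1*(-33011) = 78 - 1*(-33011) = 78 + 33011 = 33089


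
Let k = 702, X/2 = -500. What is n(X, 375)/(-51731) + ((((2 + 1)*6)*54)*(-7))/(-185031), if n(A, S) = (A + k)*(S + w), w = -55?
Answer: 95219756/50644649 ≈ 1.8802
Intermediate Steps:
X = -1000 (X = 2*(-500) = -1000)
n(A, S) = (-55 + S)*(702 + A) (n(A, S) = (A + 702)*(S - 55) = (702 + A)*(-55 + S) = (-55 + S)*(702 + A))
n(X, 375)/(-51731) + ((((2 + 1)*6)*54)*(-7))/(-185031) = (-38610 - 55*(-1000) + 702*375 - 1000*375)/(-51731) + ((((2 + 1)*6)*54)*(-7))/(-185031) = (-38610 + 55000 + 263250 - 375000)*(-1/51731) + (((3*6)*54)*(-7))*(-1/185031) = -95360*(-1/51731) + ((18*54)*(-7))*(-1/185031) = 95360/51731 + (972*(-7))*(-1/185031) = 95360/51731 - 6804*(-1/185031) = 95360/51731 + 36/979 = 95219756/50644649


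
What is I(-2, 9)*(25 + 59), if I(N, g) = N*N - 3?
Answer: 84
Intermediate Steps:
I(N, g) = -3 + N² (I(N, g) = N² - 3 = -3 + N²)
I(-2, 9)*(25 + 59) = (-3 + (-2)²)*(25 + 59) = (-3 + 4)*84 = 1*84 = 84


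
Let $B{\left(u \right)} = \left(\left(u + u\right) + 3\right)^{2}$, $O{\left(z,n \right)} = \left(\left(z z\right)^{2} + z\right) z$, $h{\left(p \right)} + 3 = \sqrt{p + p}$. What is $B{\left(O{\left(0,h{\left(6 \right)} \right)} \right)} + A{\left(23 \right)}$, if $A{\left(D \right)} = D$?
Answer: $32$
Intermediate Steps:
$h{\left(p \right)} = -3 + \sqrt{2} \sqrt{p}$ ($h{\left(p \right)} = -3 + \sqrt{p + p} = -3 + \sqrt{2 p} = -3 + \sqrt{2} \sqrt{p}$)
$O{\left(z,n \right)} = z \left(z + z^{4}\right)$ ($O{\left(z,n \right)} = \left(\left(z^{2}\right)^{2} + z\right) z = \left(z^{4} + z\right) z = \left(z + z^{4}\right) z = z \left(z + z^{4}\right)$)
$B{\left(u \right)} = \left(3 + 2 u\right)^{2}$ ($B{\left(u \right)} = \left(2 u + 3\right)^{2} = \left(3 + 2 u\right)^{2}$)
$B{\left(O{\left(0,h{\left(6 \right)} \right)} \right)} + A{\left(23 \right)} = \left(3 + 2 \left(0^{2} + 0^{5}\right)\right)^{2} + 23 = \left(3 + 2 \left(0 + 0\right)\right)^{2} + 23 = \left(3 + 2 \cdot 0\right)^{2} + 23 = \left(3 + 0\right)^{2} + 23 = 3^{2} + 23 = 9 + 23 = 32$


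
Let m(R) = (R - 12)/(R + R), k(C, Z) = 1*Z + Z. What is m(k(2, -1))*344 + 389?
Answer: 1593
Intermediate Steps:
k(C, Z) = 2*Z (k(C, Z) = Z + Z = 2*Z)
m(R) = (-12 + R)/(2*R) (m(R) = (-12 + R)/((2*R)) = (-12 + R)*(1/(2*R)) = (-12 + R)/(2*R))
m(k(2, -1))*344 + 389 = ((-12 + 2*(-1))/(2*((2*(-1)))))*344 + 389 = ((½)*(-12 - 2)/(-2))*344 + 389 = ((½)*(-½)*(-14))*344 + 389 = (7/2)*344 + 389 = 1204 + 389 = 1593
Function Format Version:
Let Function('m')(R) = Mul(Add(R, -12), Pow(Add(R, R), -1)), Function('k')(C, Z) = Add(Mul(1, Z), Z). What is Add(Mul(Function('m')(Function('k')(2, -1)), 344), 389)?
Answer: 1593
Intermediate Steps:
Function('k')(C, Z) = Mul(2, Z) (Function('k')(C, Z) = Add(Z, Z) = Mul(2, Z))
Function('m')(R) = Mul(Rational(1, 2), Pow(R, -1), Add(-12, R)) (Function('m')(R) = Mul(Add(-12, R), Pow(Mul(2, R), -1)) = Mul(Add(-12, R), Mul(Rational(1, 2), Pow(R, -1))) = Mul(Rational(1, 2), Pow(R, -1), Add(-12, R)))
Add(Mul(Function('m')(Function('k')(2, -1)), 344), 389) = Add(Mul(Mul(Rational(1, 2), Pow(Mul(2, -1), -1), Add(-12, Mul(2, -1))), 344), 389) = Add(Mul(Mul(Rational(1, 2), Pow(-2, -1), Add(-12, -2)), 344), 389) = Add(Mul(Mul(Rational(1, 2), Rational(-1, 2), -14), 344), 389) = Add(Mul(Rational(7, 2), 344), 389) = Add(1204, 389) = 1593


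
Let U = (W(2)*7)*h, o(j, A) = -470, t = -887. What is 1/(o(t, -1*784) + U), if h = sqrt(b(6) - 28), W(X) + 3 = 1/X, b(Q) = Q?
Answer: -188/91055 + 7*I*sqrt(22)/91055 ≈ -0.0020647 + 0.00036058*I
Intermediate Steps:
W(X) = -3 + 1/X
h = I*sqrt(22) (h = sqrt(6 - 28) = sqrt(-22) = I*sqrt(22) ≈ 4.6904*I)
U = -35*I*sqrt(22)/2 (U = ((-3 + 1/2)*7)*(I*sqrt(22)) = (-5/2*7)*(I*sqrt(22)) = -35*I*sqrt(22)/2 ≈ -82.082*I)
1/(o(t, -1*784) + U) = 1/(-470 - 35*I*sqrt(22)/2)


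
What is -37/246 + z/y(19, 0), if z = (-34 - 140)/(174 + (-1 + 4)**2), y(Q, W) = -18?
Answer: -4393/45018 ≈ -0.097583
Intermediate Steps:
z = -58/61 (z = -174/(174 + 3**2) = -174/(174 + 9) = -174/183 = -174*1/183 = -58/61 ≈ -0.95082)
-37/246 + z/y(19, 0) = -37/246 - 58/61/(-18) = -37*1/246 - 58/61*(-1/18) = -37/246 + 29/549 = -4393/45018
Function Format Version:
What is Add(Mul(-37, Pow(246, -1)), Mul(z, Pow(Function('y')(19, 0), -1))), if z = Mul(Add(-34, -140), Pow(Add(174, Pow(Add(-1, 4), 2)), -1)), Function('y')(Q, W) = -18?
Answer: Rational(-4393, 45018) ≈ -0.097583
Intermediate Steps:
z = Rational(-58, 61) (z = Mul(-174, Pow(Add(174, Pow(3, 2)), -1)) = Mul(-174, Pow(Add(174, 9), -1)) = Mul(-174, Pow(183, -1)) = Mul(-174, Rational(1, 183)) = Rational(-58, 61) ≈ -0.95082)
Add(Mul(-37, Pow(246, -1)), Mul(z, Pow(Function('y')(19, 0), -1))) = Add(Mul(-37, Pow(246, -1)), Mul(Rational(-58, 61), Pow(-18, -1))) = Add(Mul(-37, Rational(1, 246)), Mul(Rational(-58, 61), Rational(-1, 18))) = Add(Rational(-37, 246), Rational(29, 549)) = Rational(-4393, 45018)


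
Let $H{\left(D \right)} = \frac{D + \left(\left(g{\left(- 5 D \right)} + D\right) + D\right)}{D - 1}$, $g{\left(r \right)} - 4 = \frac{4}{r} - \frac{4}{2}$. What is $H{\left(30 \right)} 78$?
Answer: $\frac{179348}{725} \approx 247.38$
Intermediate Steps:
$g{\left(r \right)} = 2 + \frac{4}{r}$ ($g{\left(r \right)} = 4 + \left(\frac{4}{r} - \frac{4}{2}\right) = 4 + \left(\frac{4}{r} - 2\right) = 4 - \left(2 - \frac{4}{r}\right) = 2 + \frac{4}{r}$)
$H{\left(D \right)} = \frac{2 + 3 D - \frac{4}{5 D}}{-1 + D}$ ($H{\left(D \right)} = \frac{D + \left(\left(\left(2 + \frac{4}{\left(-5\right) D}\right) + D\right) + D\right)}{D - 1} = \frac{D + \left(\left(\left(2 + 4 \left(- \frac{1}{5 D}\right)\right) + D\right) + D\right)}{-1 + D} = \frac{D + \left(\left(\left(2 - \frac{4}{5 D}\right) + D\right) + D\right)}{-1 + D} = \frac{D + \left(\left(2 + D - \frac{4}{5 D}\right) + D\right)}{-1 + D} = \frac{D + \left(2 + 2 D - \frac{4}{5 D}\right)}{-1 + D} = \frac{2 + 3 D - \frac{4}{5 D}}{-1 + D}$)
$H{\left(30 \right)} 78 = \frac{-4 + 10 \cdot 30 + 15 \cdot 30^{2}}{5 \cdot 30 \left(-1 + 30\right)} 78 = \frac{1}{5} \cdot \frac{1}{30} \cdot \frac{1}{29} \left(-4 + 300 + 15 \cdot 900\right) 78 = \frac{1}{5} \cdot \frac{1}{30} \cdot \frac{1}{29} \left(-4 + 300 + 13500\right) 78 = \frac{1}{5} \cdot \frac{1}{30} \cdot \frac{1}{29} \cdot 13796 \cdot 78 = \frac{6898}{2175} \cdot 78 = \frac{179348}{725}$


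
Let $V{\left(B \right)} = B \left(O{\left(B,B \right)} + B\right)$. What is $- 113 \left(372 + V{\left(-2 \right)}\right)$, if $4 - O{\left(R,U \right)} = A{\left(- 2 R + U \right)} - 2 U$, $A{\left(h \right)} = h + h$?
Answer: $-43392$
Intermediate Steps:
$A{\left(h \right)} = 2 h$
$O{\left(R,U \right)} = 4 + 4 R$ ($O{\left(R,U \right)} = 4 - \left(2 \left(- 2 R + U\right) - 2 U\right) = 4 - \left(2 \left(U - 2 R\right) - 2 U\right) = 4 - \left(\left(- 4 R + 2 U\right) - 2 U\right) = 4 - - 4 R = 4 + 4 R$)
$V{\left(B \right)} = B \left(4 + 5 B\right)$ ($V{\left(B \right)} = B \left(\left(4 + 4 B\right) + B\right) = B \left(4 + 5 B\right)$)
$- 113 \left(372 + V{\left(-2 \right)}\right) = - 113 \left(372 - 2 \left(4 + 5 \left(-2\right)\right)\right) = - 113 \left(372 - 2 \left(4 - 10\right)\right) = - 113 \left(372 - -12\right) = - 113 \left(372 + 12\right) = \left(-113\right) 384 = -43392$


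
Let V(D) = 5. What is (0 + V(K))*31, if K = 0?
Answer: 155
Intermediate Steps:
(0 + V(K))*31 = (0 + 5)*31 = 5*31 = 155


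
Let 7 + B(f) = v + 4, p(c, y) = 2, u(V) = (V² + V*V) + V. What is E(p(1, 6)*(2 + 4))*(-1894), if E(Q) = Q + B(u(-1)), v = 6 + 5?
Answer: -37880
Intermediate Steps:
u(V) = V + 2*V² (u(V) = (V² + V²) + V = 2*V² + V = V + 2*V²)
v = 11
B(f) = 8 (B(f) = -7 + (11 + 4) = -7 + 15 = 8)
E(Q) = 8 + Q (E(Q) = Q + 8 = 8 + Q)
E(p(1, 6)*(2 + 4))*(-1894) = (8 + 2*(2 + 4))*(-1894) = (8 + 2*6)*(-1894) = (8 + 12)*(-1894) = 20*(-1894) = -37880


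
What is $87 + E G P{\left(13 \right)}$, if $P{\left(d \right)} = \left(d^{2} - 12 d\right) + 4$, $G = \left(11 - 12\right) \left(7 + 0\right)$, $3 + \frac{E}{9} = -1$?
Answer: $4371$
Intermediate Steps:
$E = -36$ ($E = -27 + 9 \left(-1\right) = -27 - 9 = -36$)
$G = -7$ ($G = \left(-1\right) 7 = -7$)
$P{\left(d \right)} = 4 + d^{2} - 12 d$
$87 + E G P{\left(13 \right)} = 87 + \left(-36\right) \left(-7\right) \left(4 + 13^{2} - 156\right) = 87 + 252 \left(4 + 169 - 156\right) = 87 + 252 \cdot 17 = 87 + 4284 = 4371$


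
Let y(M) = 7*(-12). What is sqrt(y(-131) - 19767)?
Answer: I*sqrt(19851) ≈ 140.89*I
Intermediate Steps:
y(M) = -84
sqrt(y(-131) - 19767) = sqrt(-84 - 19767) = sqrt(-19851) = I*sqrt(19851)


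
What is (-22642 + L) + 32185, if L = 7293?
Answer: 16836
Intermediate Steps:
(-22642 + L) + 32185 = (-22642 + 7293) + 32185 = -15349 + 32185 = 16836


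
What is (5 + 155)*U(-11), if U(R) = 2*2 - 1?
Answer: 480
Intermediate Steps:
U(R) = 3 (U(R) = 4 - 1 = 3)
(5 + 155)*U(-11) = (5 + 155)*3 = 160*3 = 480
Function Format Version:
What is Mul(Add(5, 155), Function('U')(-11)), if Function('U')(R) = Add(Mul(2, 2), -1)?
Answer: 480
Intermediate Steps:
Function('U')(R) = 3 (Function('U')(R) = Add(4, -1) = 3)
Mul(Add(5, 155), Function('U')(-11)) = Mul(Add(5, 155), 3) = Mul(160, 3) = 480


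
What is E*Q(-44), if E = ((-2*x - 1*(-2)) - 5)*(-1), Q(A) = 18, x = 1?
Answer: 90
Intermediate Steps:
E = 5 (E = ((-2*1 - 1*(-2)) - 5)*(-1) = ((-2 + 2) - 5)*(-1) = (0 - 5)*(-1) = -5*(-1) = 5)
E*Q(-44) = 5*18 = 90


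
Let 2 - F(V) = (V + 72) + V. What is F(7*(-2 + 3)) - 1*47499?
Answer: -47583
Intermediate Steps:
F(V) = -70 - 2*V (F(V) = 2 - ((V + 72) + V) = 2 - ((72 + V) + V) = 2 - (72 + 2*V) = 2 + (-72 - 2*V) = -70 - 2*V)
F(7*(-2 + 3)) - 1*47499 = (-70 - 14*(-2 + 3)) - 1*47499 = (-70 - 14) - 47499 = -84 - 47499 = -47583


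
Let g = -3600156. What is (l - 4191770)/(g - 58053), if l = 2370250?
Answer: 1821520/3658209 ≈ 0.49793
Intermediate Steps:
(l - 4191770)/(g - 58053) = (2370250 - 4191770)/(-3600156 - 58053) = -1821520/(-3658209) = -1821520*(-1/3658209) = 1821520/3658209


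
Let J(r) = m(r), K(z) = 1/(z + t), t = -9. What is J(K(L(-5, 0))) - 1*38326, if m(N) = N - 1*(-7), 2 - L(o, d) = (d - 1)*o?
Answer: -459829/12 ≈ -38319.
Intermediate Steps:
L(o, d) = 2 - o*(-1 + d) (L(o, d) = 2 - (d - 1)*o = 2 - (-1 + d)*o = 2 - o*(-1 + d))
K(z) = 1/(-9 + z) (K(z) = 1/(z - 9) = 1/(-9 + z))
m(N) = 7 + N (m(N) = N + 7 = 7 + N)
J(r) = 7 + r
J(K(L(-5, 0))) - 1*38326 = (7 + 1/(-9 + (2 - 5 - 1*0*(-5)))) - 1*38326 = (7 + 1/(-9 + (2 - 5 + 0))) - 38326 = (7 + 1/(-9 - 3)) - 38326 = (7 + 1/(-12)) - 38326 = (7 - 1/12) - 38326 = 83/12 - 38326 = -459829/12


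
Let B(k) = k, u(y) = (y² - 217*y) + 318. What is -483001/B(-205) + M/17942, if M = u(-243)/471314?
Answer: 13007671990127/5520843110 ≈ 2356.1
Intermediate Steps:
u(y) = 318 + y² - 217*y
M = 357/1501 (M = (318 + (-243)² - 217*(-243))/471314 = (318 + 59049 + 52731)*(1/471314) = 112098*(1/471314) = 357/1501 ≈ 0.23784)
-483001/B(-205) + M/17942 = -483001/(-205) + (357/1501)/17942 = -483001*(-1/205) + (357/1501)*(1/17942) = 483001/205 + 357/26930942 = 13007671990127/5520843110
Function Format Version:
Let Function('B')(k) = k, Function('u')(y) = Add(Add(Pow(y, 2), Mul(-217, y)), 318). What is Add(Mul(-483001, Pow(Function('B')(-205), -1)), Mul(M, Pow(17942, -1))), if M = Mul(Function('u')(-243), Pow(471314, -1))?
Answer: Rational(13007671990127, 5520843110) ≈ 2356.1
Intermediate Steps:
Function('u')(y) = Add(318, Pow(y, 2), Mul(-217, y))
M = Rational(357, 1501) (M = Mul(Add(318, Pow(-243, 2), Mul(-217, -243)), Pow(471314, -1)) = Mul(Add(318, 59049, 52731), Rational(1, 471314)) = Mul(112098, Rational(1, 471314)) = Rational(357, 1501) ≈ 0.23784)
Add(Mul(-483001, Pow(Function('B')(-205), -1)), Mul(M, Pow(17942, -1))) = Add(Mul(-483001, Pow(-205, -1)), Mul(Rational(357, 1501), Pow(17942, -1))) = Add(Mul(-483001, Rational(-1, 205)), Mul(Rational(357, 1501), Rational(1, 17942))) = Add(Rational(483001, 205), Rational(357, 26930942)) = Rational(13007671990127, 5520843110)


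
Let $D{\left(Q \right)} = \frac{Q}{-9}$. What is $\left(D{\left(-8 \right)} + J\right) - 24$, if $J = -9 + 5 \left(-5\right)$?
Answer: $- \frac{514}{9} \approx -57.111$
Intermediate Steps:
$J = -34$ ($J = -9 - 25 = -34$)
$D{\left(Q \right)} = - \frac{Q}{9}$ ($D{\left(Q \right)} = Q \left(- \frac{1}{9}\right) = - \frac{Q}{9}$)
$\left(D{\left(-8 \right)} + J\right) - 24 = \left(\left(- \frac{1}{9}\right) \left(-8\right) - 34\right) - 24 = \left(\frac{8}{9} - 34\right) - 24 = - \frac{298}{9} - 24 = - \frac{514}{9}$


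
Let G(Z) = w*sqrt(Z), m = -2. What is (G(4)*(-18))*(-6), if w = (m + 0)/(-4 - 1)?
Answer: 432/5 ≈ 86.400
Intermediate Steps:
w = 2/5 (w = (-2 + 0)/(-4 - 1) = -2/(-5) = -2*(-1/5) = 2/5 ≈ 0.40000)
G(Z) = 2*sqrt(Z)/5
(G(4)*(-18))*(-6) = ((2*sqrt(4)/5)*(-18))*(-6) = (((2/5)*2)*(-18))*(-6) = ((4/5)*(-18))*(-6) = -72/5*(-6) = 432/5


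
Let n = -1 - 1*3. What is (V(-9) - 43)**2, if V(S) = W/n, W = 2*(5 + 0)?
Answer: 8281/4 ≈ 2070.3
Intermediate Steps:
n = -4 (n = -1 - 3 = -4)
W = 10 (W = 2*5 = 10)
V(S) = -5/2 (V(S) = 10/(-4) = 10*(-1/4) = -5/2)
(V(-9) - 43)**2 = (-5/2 - 43)**2 = (-91/2)**2 = 8281/4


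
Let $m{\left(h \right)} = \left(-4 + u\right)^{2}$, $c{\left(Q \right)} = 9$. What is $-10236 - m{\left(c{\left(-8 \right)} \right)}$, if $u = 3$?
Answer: $-10237$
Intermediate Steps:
$m{\left(h \right)} = 1$ ($m{\left(h \right)} = \left(-4 + 3\right)^{2} = \left(-1\right)^{2} = 1$)
$-10236 - m{\left(c{\left(-8 \right)} \right)} = -10236 - 1 = -10237$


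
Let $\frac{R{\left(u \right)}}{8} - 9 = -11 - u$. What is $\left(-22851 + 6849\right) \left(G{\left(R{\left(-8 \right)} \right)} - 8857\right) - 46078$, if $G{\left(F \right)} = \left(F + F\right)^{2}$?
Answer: $-5790796$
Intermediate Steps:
$R{\left(u \right)} = -16 - 8 u$ ($R{\left(u \right)} = 72 + 8 \left(-11 - u\right) = 72 - \left(88 + 8 u\right) = -16 - 8 u$)
$G{\left(F \right)} = 4 F^{2}$ ($G{\left(F \right)} = \left(2 F\right)^{2} = 4 F^{2}$)
$\left(-22851 + 6849\right) \left(G{\left(R{\left(-8 \right)} \right)} - 8857\right) - 46078 = \left(-22851 + 6849\right) \left(4 \left(-16 - -64\right)^{2} - 8857\right) - 46078 = - 16002 \left(4 \left(-16 + 64\right)^{2} + \left(-11980 + 3123\right)\right) - 46078 = - 16002 \left(4 \cdot 48^{2} - 8857\right) - 46078 = - 16002 \left(4 \cdot 2304 - 8857\right) - 46078 = - 16002 \left(9216 - 8857\right) - 46078 = \left(-16002\right) 359 - 46078 = -5744718 - 46078 = -5790796$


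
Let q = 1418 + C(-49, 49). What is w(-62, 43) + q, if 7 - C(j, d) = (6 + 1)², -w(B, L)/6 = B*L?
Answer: 17372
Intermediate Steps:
w(B, L) = -6*B*L
C(j, d) = -42 (C(j, d) = 7 - (6 + 1)² = 7 - 1*7² = 7 - 1*49 = 7 - 49 = -42)
q = 1376 (q = 1418 - 42 = 1376)
w(-62, 43) + q = -6*(-62)*43 + 1376 = 15996 + 1376 = 17372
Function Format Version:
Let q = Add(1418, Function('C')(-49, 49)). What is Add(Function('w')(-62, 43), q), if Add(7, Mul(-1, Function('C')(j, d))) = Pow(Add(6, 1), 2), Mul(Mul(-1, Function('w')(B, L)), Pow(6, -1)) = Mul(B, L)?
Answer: 17372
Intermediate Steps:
Function('w')(B, L) = Mul(-6, B, L) (Function('w')(B, L) = Mul(-6, Mul(B, L)) = Mul(-6, B, L))
Function('C')(j, d) = -42 (Function('C')(j, d) = Add(7, Mul(-1, Pow(Add(6, 1), 2))) = Add(7, Mul(-1, Pow(7, 2))) = Add(7, Mul(-1, 49)) = Add(7, -49) = -42)
q = 1376 (q = Add(1418, -42) = 1376)
Add(Function('w')(-62, 43), q) = Add(Mul(-6, -62, 43), 1376) = Add(15996, 1376) = 17372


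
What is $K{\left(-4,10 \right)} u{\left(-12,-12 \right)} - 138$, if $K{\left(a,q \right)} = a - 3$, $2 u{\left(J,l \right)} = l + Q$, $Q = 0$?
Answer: $-96$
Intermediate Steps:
$u{\left(J,l \right)} = \frac{l}{2}$ ($u{\left(J,l \right)} = \frac{l + 0}{2} = \frac{l}{2}$)
$K{\left(a,q \right)} = -3 + a$ ($K{\left(a,q \right)} = a - 3 = -3 + a$)
$K{\left(-4,10 \right)} u{\left(-12,-12 \right)} - 138 = \left(-3 - 4\right) \frac{1}{2} \left(-12\right) - 138 = \left(-7\right) \left(-6\right) - 138 = 42 - 138 = -96$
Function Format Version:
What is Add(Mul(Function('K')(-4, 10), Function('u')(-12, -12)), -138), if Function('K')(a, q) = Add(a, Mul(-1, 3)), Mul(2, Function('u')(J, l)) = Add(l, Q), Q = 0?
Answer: -96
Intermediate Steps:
Function('u')(J, l) = Mul(Rational(1, 2), l) (Function('u')(J, l) = Mul(Rational(1, 2), Add(l, 0)) = Mul(Rational(1, 2), l))
Function('K')(a, q) = Add(-3, a) (Function('K')(a, q) = Add(a, -3) = Add(-3, a))
Add(Mul(Function('K')(-4, 10), Function('u')(-12, -12)), -138) = Add(Mul(Add(-3, -4), Mul(Rational(1, 2), -12)), -138) = Add(Mul(-7, -6), -138) = Add(42, -138) = -96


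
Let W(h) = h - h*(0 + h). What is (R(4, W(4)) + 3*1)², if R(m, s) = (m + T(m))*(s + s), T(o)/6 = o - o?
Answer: 8649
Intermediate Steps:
T(o) = 0 (T(o) = 6*(o - o) = 6*0 = 0)
W(h) = h - h² (W(h) = h - h*h = h - h²)
R(m, s) = 2*m*s (R(m, s) = (m + 0)*(s + s) = m*(2*s) = 2*m*s)
(R(4, W(4)) + 3*1)² = (2*4*(4*(1 - 1*4)) + 3*1)² = (2*4*(4*(1 - 4)) + 3)² = (2*4*(4*(-3)) + 3)² = (2*4*(-12) + 3)² = (-96 + 3)² = (-93)² = 8649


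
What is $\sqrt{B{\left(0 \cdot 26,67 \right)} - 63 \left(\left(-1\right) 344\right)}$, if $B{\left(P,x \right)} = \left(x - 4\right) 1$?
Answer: $3 \sqrt{2415} \approx 147.43$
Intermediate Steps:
$B{\left(P,x \right)} = -4 + x$ ($B{\left(P,x \right)} = \left(-4 + x\right) 1 = -4 + x$)
$\sqrt{B{\left(0 \cdot 26,67 \right)} - 63 \left(\left(-1\right) 344\right)} = \sqrt{\left(-4 + 67\right) - 63 \left(\left(-1\right) 344\right)} = \sqrt{63 - -21672} = \sqrt{63 + 21672} = \sqrt{21735} = 3 \sqrt{2415}$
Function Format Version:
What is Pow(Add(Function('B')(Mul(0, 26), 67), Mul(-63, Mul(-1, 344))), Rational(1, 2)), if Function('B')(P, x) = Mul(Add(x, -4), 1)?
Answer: Mul(3, Pow(2415, Rational(1, 2))) ≈ 147.43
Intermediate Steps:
Function('B')(P, x) = Add(-4, x) (Function('B')(P, x) = Mul(Add(-4, x), 1) = Add(-4, x))
Pow(Add(Function('B')(Mul(0, 26), 67), Mul(-63, Mul(-1, 344))), Rational(1, 2)) = Pow(Add(Add(-4, 67), Mul(-63, Mul(-1, 344))), Rational(1, 2)) = Pow(Add(63, Mul(-63, -344)), Rational(1, 2)) = Pow(Add(63, 21672), Rational(1, 2)) = Pow(21735, Rational(1, 2)) = Mul(3, Pow(2415, Rational(1, 2)))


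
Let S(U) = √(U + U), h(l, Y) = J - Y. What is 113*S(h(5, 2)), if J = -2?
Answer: 226*I*√2 ≈ 319.61*I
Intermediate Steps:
h(l, Y) = -2 - Y
S(U) = √2*√U (S(U) = √(2*U) = √2*√U)
113*S(h(5, 2)) = 113*(√2*√(-2 - 1*2)) = 113*(√2*√(-2 - 2)) = 113*(√2*√(-4)) = 113*(√2*(2*I)) = 113*(2*I*√2) = 226*I*√2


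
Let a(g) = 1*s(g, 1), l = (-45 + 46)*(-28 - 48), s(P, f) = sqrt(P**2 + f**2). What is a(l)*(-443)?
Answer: -443*sqrt(5777) ≈ -33671.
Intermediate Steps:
l = -76 (l = 1*(-76) = -76)
a(g) = sqrt(1 + g**2) (a(g) = 1*sqrt(g**2 + 1**2) = 1*sqrt(g**2 + 1) = 1*sqrt(1 + g**2) = sqrt(1 + g**2))
a(l)*(-443) = sqrt(1 + (-76)**2)*(-443) = sqrt(1 + 5776)*(-443) = sqrt(5777)*(-443) = -443*sqrt(5777)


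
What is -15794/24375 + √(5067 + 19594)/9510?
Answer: -15794/24375 + √24661/9510 ≈ -0.63145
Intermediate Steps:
-15794/24375 + √(5067 + 19594)/9510 = -15794*1/24375 + √24661*(1/9510) = -15794/24375 + √24661/9510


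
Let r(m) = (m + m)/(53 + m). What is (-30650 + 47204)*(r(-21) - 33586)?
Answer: -4448034969/8 ≈ -5.5600e+8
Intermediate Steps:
r(m) = 2*m/(53 + m) (r(m) = (2*m)/(53 + m) = 2*m/(53 + m))
(-30650 + 47204)*(r(-21) - 33586) = (-30650 + 47204)*(2*(-21)/(53 - 21) - 33586) = 16554*(2*(-21)/32 - 33586) = 16554*(2*(-21)*(1/32) - 33586) = 16554*(-21/16 - 33586) = 16554*(-537397/16) = -4448034969/8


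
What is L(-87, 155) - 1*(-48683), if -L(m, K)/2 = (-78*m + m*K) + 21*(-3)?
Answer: 62207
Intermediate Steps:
L(m, K) = 126 + 156*m - 2*K*m (L(m, K) = -2*((-78*m + m*K) + 21*(-3)) = -2*((-78*m + K*m) - 63) = -2*(-63 - 78*m + K*m) = 126 + 156*m - 2*K*m)
L(-87, 155) - 1*(-48683) = (126 + 156*(-87) - 2*155*(-87)) - 1*(-48683) = (126 - 13572 + 26970) + 48683 = 13524 + 48683 = 62207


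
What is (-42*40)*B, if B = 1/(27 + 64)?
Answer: -240/13 ≈ -18.462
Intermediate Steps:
B = 1/91 ≈ 0.010989
(-42*40)*B = -42*40*(1/91) = -1680*1/91 = -240/13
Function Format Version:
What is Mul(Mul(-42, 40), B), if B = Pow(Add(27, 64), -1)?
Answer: Rational(-240, 13) ≈ -18.462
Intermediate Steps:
B = Rational(1, 91) (B = Pow(91, -1) = Rational(1, 91) ≈ 0.010989)
Mul(Mul(-42, 40), B) = Mul(Mul(-42, 40), Rational(1, 91)) = Mul(-1680, Rational(1, 91)) = Rational(-240, 13)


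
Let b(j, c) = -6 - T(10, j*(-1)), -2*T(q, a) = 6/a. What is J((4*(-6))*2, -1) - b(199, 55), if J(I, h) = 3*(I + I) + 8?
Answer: -54523/199 ≈ -273.98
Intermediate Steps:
T(q, a) = -3/a
J(I, h) = 8 + 6*I (J(I, h) = 3*(2*I) + 8 = 6*I + 8 = 8 + 6*I)
b(j, c) = -6 - 3/j (b(j, c) = -6 - (-3)/(j*(-1)) = -6 - (-3)/((-j)) = -6 - (-3)*(-1/j) = -6 - 3/j)
J((4*(-6))*2, -1) - b(199, 55) = (8 + 6*((4*(-6))*2)) - (-6 - 3/199) = (8 + 6*(-24*2)) - (-6 - 3*1/199) = (8 + 6*(-48)) - (-6 - 3/199) = (8 - 288) - 1*(-1197/199) = -280 + 1197/199 = -54523/199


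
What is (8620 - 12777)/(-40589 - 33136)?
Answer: 4157/73725 ≈ 0.056385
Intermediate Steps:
(8620 - 12777)/(-40589 - 33136) = -4157/(-73725) = -4157*(-1/73725) = 4157/73725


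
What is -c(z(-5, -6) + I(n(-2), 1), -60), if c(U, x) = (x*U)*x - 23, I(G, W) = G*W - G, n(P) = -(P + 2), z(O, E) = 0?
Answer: 23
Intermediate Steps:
n(P) = -2 - P (n(P) = -(2 + P) = -2 - P)
I(G, W) = -G + G*W
c(U, x) = -23 + U*x**2 (c(U, x) = (U*x)*x - 23 = U*x**2 - 23 = -23 + U*x**2)
-c(z(-5, -6) + I(n(-2), 1), -60) = -(-23 + (0 + (-2 - 1*(-2))*(-1 + 1))*(-60)**2) = -(-23 + (0 + (-2 + 2)*0)*3600) = -(-23 + (0 + 0*0)*3600) = -(-23 + (0 + 0)*3600) = -(-23 + 0*3600) = -(-23 + 0) = -1*(-23) = 23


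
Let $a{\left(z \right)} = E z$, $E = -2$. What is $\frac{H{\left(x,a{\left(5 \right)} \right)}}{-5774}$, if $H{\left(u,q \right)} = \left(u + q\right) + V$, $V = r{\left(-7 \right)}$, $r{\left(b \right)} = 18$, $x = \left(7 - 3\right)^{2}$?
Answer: $- \frac{12}{2887} \approx -0.0041566$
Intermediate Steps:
$x = 16$ ($x = 4^{2} = 16$)
$a{\left(z \right)} = - 2 z$
$V = 18$
$H{\left(u,q \right)} = 18 + q + u$ ($H{\left(u,q \right)} = \left(u + q\right) + 18 = \left(q + u\right) + 18 = 18 + q + u$)
$\frac{H{\left(x,a{\left(5 \right)} \right)}}{-5774} = \frac{18 - 10 + 16}{-5774} = \left(18 - 10 + 16\right) \left(- \frac{1}{5774}\right) = 24 \left(- \frac{1}{5774}\right) = - \frac{12}{2887}$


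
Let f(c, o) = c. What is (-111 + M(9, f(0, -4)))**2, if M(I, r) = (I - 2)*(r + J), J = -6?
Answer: 23409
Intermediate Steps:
M(I, r) = (-6 + r)*(-2 + I) (M(I, r) = (I - 2)*(r - 6) = (-2 + I)*(-6 + r) = (-6 + r)*(-2 + I))
(-111 + M(9, f(0, -4)))**2 = (-111 + (12 - 6*9 - 2*0 + 9*0))**2 = (-111 + (12 - 54 + 0 + 0))**2 = (-111 - 42)**2 = (-153)**2 = 23409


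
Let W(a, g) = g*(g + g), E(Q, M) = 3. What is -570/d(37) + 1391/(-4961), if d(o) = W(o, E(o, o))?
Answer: -475468/14883 ≈ -31.947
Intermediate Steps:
W(a, g) = 2*g² (W(a, g) = g*(2*g) = 2*g²)
d(o) = 18 (d(o) = 2*3² = 2*9 = 18)
-570/d(37) + 1391/(-4961) = -570/18 + 1391/(-4961) = -570*1/18 + 1391*(-1/4961) = -95/3 - 1391/4961 = -475468/14883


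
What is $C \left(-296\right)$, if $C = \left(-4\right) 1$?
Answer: $1184$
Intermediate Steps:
$C = -4$
$C \left(-296\right) = \left(-4\right) \left(-296\right) = 1184$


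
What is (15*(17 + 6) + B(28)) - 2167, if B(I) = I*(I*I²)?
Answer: 612834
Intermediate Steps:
B(I) = I⁴ (B(I) = I*I³ = I⁴)
(15*(17 + 6) + B(28)) - 2167 = (15*(17 + 6) + 28⁴) - 2167 = (15*23 + 614656) - 2167 = (345 + 614656) - 2167 = 615001 - 2167 = 612834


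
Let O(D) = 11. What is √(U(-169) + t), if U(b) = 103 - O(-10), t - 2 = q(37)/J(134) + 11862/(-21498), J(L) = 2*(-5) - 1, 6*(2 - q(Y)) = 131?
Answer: 13*√31518497274/236478 ≈ 9.7597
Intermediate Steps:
q(Y) = -119/6 (q(Y) = 2 - ⅙*131 = 2 - 131/6 = -119/6)
J(L) = -11 (J(L) = -10 - 1 = -11)
t = 768851/236478 (t = 2 + (-119/6/(-11) + 11862/(-21498)) = 2 + (-119/6*(-1/11) + 11862*(-1/21498)) = 2 + (119/66 - 1977/3583) = 2 + 295895/236478 = 768851/236478 ≈ 3.2513)
U(b) = 92 (U(b) = 103 - 1*11 = 103 - 11 = 92)
√(U(-169) + t) = √(92 + 768851/236478) = √(22524827/236478) = 13*√31518497274/236478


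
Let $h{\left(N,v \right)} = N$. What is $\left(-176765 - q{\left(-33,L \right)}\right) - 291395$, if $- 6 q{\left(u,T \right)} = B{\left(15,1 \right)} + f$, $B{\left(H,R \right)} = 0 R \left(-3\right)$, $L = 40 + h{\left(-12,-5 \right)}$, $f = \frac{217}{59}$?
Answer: $- \frac{165728423}{354} \approx -4.6816 \cdot 10^{5}$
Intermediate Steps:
$f = \frac{217}{59}$ ($f = 217 \cdot \frac{1}{59} = \frac{217}{59} \approx 3.678$)
$L = 28$ ($L = 40 - 12 = 28$)
$B{\left(H,R \right)} = 0$ ($B{\left(H,R \right)} = 0 \left(-3\right) = 0$)
$q{\left(u,T \right)} = - \frac{217}{354}$ ($q{\left(u,T \right)} = - \frac{0 + \frac{217}{59}}{6} = \left(- \frac{1}{6}\right) \frac{217}{59} = - \frac{217}{354}$)
$\left(-176765 - q{\left(-33,L \right)}\right) - 291395 = \left(-176765 - - \frac{217}{354}\right) - 291395 = \left(-176765 + \frac{217}{354}\right) - 291395 = - \frac{62574593}{354} - 291395 = - \frac{165728423}{354}$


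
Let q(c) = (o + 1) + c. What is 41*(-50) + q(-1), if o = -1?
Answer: -2051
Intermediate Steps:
q(c) = c (q(c) = (-1 + 1) + c = 0 + c = c)
41*(-50) + q(-1) = 41*(-50) - 1 = -2050 - 1 = -2051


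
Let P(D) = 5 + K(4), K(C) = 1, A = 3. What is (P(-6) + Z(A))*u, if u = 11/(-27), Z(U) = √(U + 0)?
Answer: -22/9 - 11*√3/27 ≈ -3.1501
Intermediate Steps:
Z(U) = √U
u = -11/27 (u = 11*(-1/27) = -11/27 ≈ -0.40741)
P(D) = 6 (P(D) = 5 + 1 = 6)
(P(-6) + Z(A))*u = (6 + √3)*(-11/27) = -22/9 - 11*√3/27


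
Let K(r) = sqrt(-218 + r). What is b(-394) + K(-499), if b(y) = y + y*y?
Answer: 154842 + I*sqrt(717) ≈ 1.5484e+5 + 26.777*I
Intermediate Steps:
b(y) = y + y**2
b(-394) + K(-499) = -394*(1 - 394) + sqrt(-218 - 499) = -394*(-393) + sqrt(-717) = 154842 + I*sqrt(717)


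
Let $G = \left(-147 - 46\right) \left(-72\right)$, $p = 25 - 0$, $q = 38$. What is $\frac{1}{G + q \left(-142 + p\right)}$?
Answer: $\frac{1}{9450} \approx 0.00010582$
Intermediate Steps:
$p = 25$ ($p = 25 + 0 = 25$)
$G = 13896$ ($G = \left(-193\right) \left(-72\right) = 13896$)
$\frac{1}{G + q \left(-142 + p\right)} = \frac{1}{13896 + 38 \left(-142 + 25\right)} = \frac{1}{13896 + 38 \left(-117\right)} = \frac{1}{13896 - 4446} = \frac{1}{9450}$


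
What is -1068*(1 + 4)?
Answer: -5340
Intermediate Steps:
-1068*(1 + 4) = -1068*5 = -534*10 = -5340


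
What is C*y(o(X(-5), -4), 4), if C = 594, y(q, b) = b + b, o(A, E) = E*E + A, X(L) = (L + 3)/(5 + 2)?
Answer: 4752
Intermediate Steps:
X(L) = 3/7 + L/7 (X(L) = (3 + L)/7 = (3 + L)*(⅐) = 3/7 + L/7)
o(A, E) = A + E² (o(A, E) = E² + A = A + E²)
y(q, b) = 2*b
C*y(o(X(-5), -4), 4) = 594*(2*4) = 594*8 = 4752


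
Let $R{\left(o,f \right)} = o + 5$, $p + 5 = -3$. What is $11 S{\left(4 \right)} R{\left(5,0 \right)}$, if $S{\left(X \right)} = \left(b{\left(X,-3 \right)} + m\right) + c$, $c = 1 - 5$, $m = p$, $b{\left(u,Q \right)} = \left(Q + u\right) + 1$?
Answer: $-1100$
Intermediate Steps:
$p = -8$ ($p = -5 - 3 = -8$)
$b{\left(u,Q \right)} = 1 + Q + u$
$m = -8$
$c = -4$
$S{\left(X \right)} = -14 + X$ ($S{\left(X \right)} = \left(\left(1 - 3 + X\right) - 8\right) - 4 = \left(\left(-2 + X\right) - 8\right) - 4 = \left(-10 + X\right) - 4 = -14 + X$)
$R{\left(o,f \right)} = 5 + o$
$11 S{\left(4 \right)} R{\left(5,0 \right)} = 11 \left(-14 + 4\right) \left(5 + 5\right) = 11 \left(-10\right) 10 = \left(-110\right) 10 = -1100$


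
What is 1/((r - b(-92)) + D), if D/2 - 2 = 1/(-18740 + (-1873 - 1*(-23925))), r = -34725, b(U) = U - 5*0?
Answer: -1656/57345623 ≈ -2.8878e-5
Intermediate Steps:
b(U) = U (b(U) = U + 0 = U)
D = 6625/1656 (D = 4 + 2/(-18740 + (-1873 - 1*(-23925))) = 4 + 2/(-18740 + (-1873 + 23925)) = 4 + 2/(-18740 + 22052) = 4 + 2/3312 = 4 + 2*(1/3312) = 4 + 1/1656 = 6625/1656 ≈ 4.0006)
1/((r - b(-92)) + D) = 1/((-34725 - 1*(-92)) + 6625/1656) = 1/((-34725 + 92) + 6625/1656) = 1/(-34633 + 6625/1656) = 1/(-57345623/1656) = -1656/57345623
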